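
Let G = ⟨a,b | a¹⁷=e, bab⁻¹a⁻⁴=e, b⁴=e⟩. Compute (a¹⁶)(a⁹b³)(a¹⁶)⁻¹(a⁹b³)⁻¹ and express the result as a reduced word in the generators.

[(a¹⁶), (a⁹b³)] = (a¹⁶)·(a⁹b³)·(a¹⁶)⁻¹·(a⁹b³)⁻¹.
  (a¹⁶) · (a⁹b³) = a⁸b³
  (a⁸b³) · a = a⁴b³
  (a⁴b³) · (a¹⁵b) = a¹²

Answer: a¹²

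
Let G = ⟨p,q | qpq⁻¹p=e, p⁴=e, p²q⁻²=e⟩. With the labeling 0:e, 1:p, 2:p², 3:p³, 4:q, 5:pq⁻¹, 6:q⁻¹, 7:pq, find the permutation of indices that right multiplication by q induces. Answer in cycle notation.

(0 4 2 6)(1 7 3 5)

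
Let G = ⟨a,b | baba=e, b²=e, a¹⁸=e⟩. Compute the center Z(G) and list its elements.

An element z ∈ Z(G) iff z commutes with every generator.
For example a⁹ is central: (a⁹)·a = a¹⁰ = a·(a⁹); (a⁹)·b = a⁹b = b·(a⁹).
Whereas a ∉ Z(G) since a·b = ab ≠ a¹⁷b = b·a.
Checking each of the 36 elements this way gives Z(G) = {e, a⁹}, of order 2.

Answer: {e, a⁹}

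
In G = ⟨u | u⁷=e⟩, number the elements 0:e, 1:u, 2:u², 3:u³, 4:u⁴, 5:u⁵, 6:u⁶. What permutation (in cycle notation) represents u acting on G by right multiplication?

(0 1 2 3 4 5 6)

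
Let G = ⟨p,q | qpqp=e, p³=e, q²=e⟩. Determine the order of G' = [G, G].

G' = [G, G] is generated by all commutators. The generator-pair commutators are: [p, q] = p².
The subgroup they normally generate is {e, p, p²}, of order 3.
Check: |G/G'| = 6/3 = 2 is the order of the abelianisation.

Answer: 3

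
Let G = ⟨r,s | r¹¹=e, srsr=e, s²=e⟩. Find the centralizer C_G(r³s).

⟨r³s⟩ ⊆ C_G(r³s) since powers of r³s commute with r³s; so |C_G(r³s)| ≥ |⟨r³s⟩| = 2.
By orbit–stabilizer, |C_G(r³s)| = |G| / |conj. class of r³s| = 22 / 11 = 2.
The 2 elements commuting with r³s are {e, r³s}.

Answer: {e, r³s}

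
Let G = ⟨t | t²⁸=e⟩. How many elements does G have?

G is generated by a single element, so G is cyclic. The relator gives t²⁸ = e and no smaller power is forced to be e, so the 28 powers {e, t, t², t³, t⁴, t⁵, t⁶, t⁷, t⁸, t⁹, t²², t²³, t²¹, t²⁰, t²⁴, t²⁵, t²⁶, t²⁷, t¹², t¹³, t¹¹, t¹⁰, t¹⁴, t¹⁵, t¹⁶, t¹⁷, t¹⁸, t¹⁹} are distinct. Hence |G| = 28.

Answer: 28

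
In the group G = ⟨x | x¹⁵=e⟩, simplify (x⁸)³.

Compute successive powers of (x⁸), reducing at each step:
  (x⁸)²: (x⁸) · x⁸ = x
  (x⁸)³: x · x⁸ = x⁹

Answer: x⁹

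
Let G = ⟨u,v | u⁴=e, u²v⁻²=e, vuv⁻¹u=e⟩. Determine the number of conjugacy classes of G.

The conjugacy classes (representative and size) are:
  [e] (size 1), [u³] (size 2), [u²] (size 1), [v⁻¹] (size 2), [uv] (size 2).
Class equation: 1 + 2 + 1 + 2 + 2 = 8 = |G|. So G has 5 conjugacy classes.

Answer: 5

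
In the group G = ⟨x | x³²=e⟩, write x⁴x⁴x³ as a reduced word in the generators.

Multiply left to right, reducing at each step:
  (x⁴) · x⁴ = x⁸
  (x⁸) · x³ = x¹¹

Answer: x¹¹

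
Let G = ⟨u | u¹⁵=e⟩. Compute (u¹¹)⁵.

Compute successive powers of (u¹¹), reducing at each step:
  (u¹¹)²: (u¹¹) · u¹¹ = u⁷
  (u¹¹)³: (u⁷) · u¹¹ = u³
  (u¹¹)⁴: (u³) · u¹¹ = u¹⁴
  (u¹¹)⁵: (u¹⁴) · u¹¹ = u¹⁰

Answer: u¹⁰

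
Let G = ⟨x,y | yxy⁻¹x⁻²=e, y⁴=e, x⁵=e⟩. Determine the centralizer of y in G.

⟨y⟩ ⊆ C_G(y) since powers of y commute with y; so |C_G(y)| ≥ |⟨y⟩| = 4.
By orbit–stabilizer, |C_G(y)| = |G| / |conj. class of y| = 20 / 5 = 4.
The 4 elements commuting with y are {e, y, y², y³}.

Answer: {e, y, y², y³}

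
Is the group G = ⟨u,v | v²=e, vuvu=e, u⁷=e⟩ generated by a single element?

Every cyclic group is abelian. But u·v = uv while v·u = u⁶v, so u·v ≠ v·u and G is not abelian. Hence G is not cyclic.

Answer: No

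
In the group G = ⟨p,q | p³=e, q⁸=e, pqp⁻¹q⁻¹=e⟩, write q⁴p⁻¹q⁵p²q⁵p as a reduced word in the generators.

Multiply left to right, reducing at each step:
  (q⁴) · p⁻¹ = p²q⁴
  (p²q⁴) · q⁵ = p²q
  (p²q) · p² = pq
  (pq) · q⁵ = pq⁶
  (pq⁶) · p = p²q⁶

Answer: p²q⁶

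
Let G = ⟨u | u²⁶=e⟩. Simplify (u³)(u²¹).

Compute (u³) · (u²¹) by multiplying left to right and reducing via the relations at each step:
  (u³) · u²¹ = u²⁴

Answer: u²⁴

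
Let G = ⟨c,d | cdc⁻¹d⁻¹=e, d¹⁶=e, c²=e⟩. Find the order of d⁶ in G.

Compute successive powers until reaching e:
  (d⁶)¹ = d⁶, (d⁶)² = d¹², (d⁶)³ = d², (d⁶)⁴ = d⁸, (d⁶)⁵ = d¹⁴, (d⁶)⁶ = d⁴, (d⁶)⁷ = d¹⁰, (d⁶)⁸ = e.
The smallest positive k with (d⁶)ᵏ = e is 8.

Answer: 8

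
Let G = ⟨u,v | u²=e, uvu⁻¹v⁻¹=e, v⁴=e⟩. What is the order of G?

Enumerate words in the generators, reducing via the relations: the distinct elements are
  {e, u, v, uv, v², v³, uv², uv³}.
No further products give new elements, so |G| = 8.

Answer: 8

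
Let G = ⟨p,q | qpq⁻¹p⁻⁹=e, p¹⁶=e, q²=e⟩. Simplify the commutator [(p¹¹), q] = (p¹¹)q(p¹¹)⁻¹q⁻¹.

[(p¹¹), q] = (p¹¹)·q·(p¹¹)⁻¹·q⁻¹.
  (p¹¹) · q = p¹¹q
  (p¹¹q) · (p⁵) = p⁸q
  (p⁸q) · q = p⁸

Answer: p⁸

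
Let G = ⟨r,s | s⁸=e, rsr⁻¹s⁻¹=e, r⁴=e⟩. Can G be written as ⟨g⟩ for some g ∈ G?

|G| = 32, but the maximum element order in G is 8 < 32. No single element generates all of G, so G is not cyclic.

Answer: No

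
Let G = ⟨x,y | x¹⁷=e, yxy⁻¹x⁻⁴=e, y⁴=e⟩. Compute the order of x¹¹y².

Compute successive powers until reaching e:
  (x¹¹y²)¹ = x¹¹y², (x¹¹y²)² = e.
The smallest positive k with (x¹¹y²)ᵏ = e is 2.

Answer: 2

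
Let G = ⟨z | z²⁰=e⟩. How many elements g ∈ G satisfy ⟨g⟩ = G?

G is cyclic of order 20. An element generates G iff its order is 20, and a cyclic group of order 20 has exactly φ(20) = 8 such elements.

Answer: 8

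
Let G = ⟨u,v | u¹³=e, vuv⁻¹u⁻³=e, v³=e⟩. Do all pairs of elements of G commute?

u·v = uv but v·u = u³v, so u·v ≠ v·u and G is not abelian.

Answer: No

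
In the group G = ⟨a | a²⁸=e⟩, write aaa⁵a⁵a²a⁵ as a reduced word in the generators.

Multiply left to right, reducing at each step:
  a · a = a²
  (a²) · a⁵ = a⁷
  (a⁷) · a⁵ = a¹²
  (a¹²) · a² = a¹⁴
  (a¹⁴) · a⁵ = a¹⁹

Answer: a¹⁹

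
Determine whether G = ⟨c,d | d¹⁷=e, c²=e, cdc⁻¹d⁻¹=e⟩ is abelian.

Each pair of generators commutes: c·d = cd = d·c. Since the generators pairwise commute, every element of G commutes with every other, so G is abelian.

Answer: Yes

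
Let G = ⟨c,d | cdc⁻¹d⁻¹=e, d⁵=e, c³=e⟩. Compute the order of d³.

Compute successive powers until reaching e:
  (d³)¹ = d³, (d³)² = d, (d³)³ = d⁴, (d³)⁴ = d², (d³)⁵ = e.
The smallest positive k with (d³)ᵏ = e is 5.

Answer: 5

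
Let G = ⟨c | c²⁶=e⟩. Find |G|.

G is generated by a single element, so G is cyclic. The relator gives c²⁶ = e and no smaller power is forced to be e, so the 26 powers {c, e, c², c³, c⁴, c⁵, c⁶, c⁷, c⁸, c⁹, c²², c²³, c²¹, c²⁰, c²⁴, c²⁵, c¹², c¹³, c¹¹, c¹⁰, c¹⁴, c¹⁵, c¹⁶, c¹⁷, c¹⁸, c¹⁹} are distinct. Hence |G| = 26.

Answer: 26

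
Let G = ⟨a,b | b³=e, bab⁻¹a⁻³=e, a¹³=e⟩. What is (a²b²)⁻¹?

The order of (a²b²) is 3 (smallest k with (a²b²)ᵏ = e), so (a²b²)⁻¹ = (a²b²)² = a⁷b.
Check: (a²b²) · (a⁷b) → (a²b²) · a⁷ = b²;   (b²) · b = e, giving e as required.

Answer: a⁷b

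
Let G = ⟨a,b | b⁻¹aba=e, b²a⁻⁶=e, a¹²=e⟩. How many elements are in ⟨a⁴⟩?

|⟨a⁴⟩| equals the order of a⁴. Compute successive powers until reaching e:
  (a⁴)¹ = a⁴, (a⁴)² = a⁸, (a⁴)³ = e.
The smallest positive k with (a⁴)ᵏ = e is 3, so |⟨a⁴⟩| = 3.

Answer: 3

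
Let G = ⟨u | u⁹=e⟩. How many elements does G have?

G is generated by a single element, so G is cyclic. The relator gives u⁹ = e and no smaller power is forced to be e, so the 9 powers {e, u, u², u³, u⁴, u⁵, u⁶, u⁷, u⁸} are distinct. Hence |G| = 9.

Answer: 9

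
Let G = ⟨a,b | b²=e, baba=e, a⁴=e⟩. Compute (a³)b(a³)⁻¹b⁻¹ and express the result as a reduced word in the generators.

[(a³), b] = (a³)·b·(a³)⁻¹·b⁻¹.
  (a³) · b = a³b
  (a³b) · a = a²b
  (a²b) · b = a²

Answer: a²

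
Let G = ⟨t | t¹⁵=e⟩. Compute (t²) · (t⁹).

Compute (t²) · (t⁹) by multiplying left to right and reducing via the relations at each step:
  (t²) · t⁹ = t¹¹

Answer: t¹¹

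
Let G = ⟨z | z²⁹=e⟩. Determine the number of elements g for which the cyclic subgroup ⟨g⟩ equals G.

G is cyclic of order 29. An element generates G iff its order is 29, and a cyclic group of order 29 has exactly φ(29) = 28 such elements.

Answer: 28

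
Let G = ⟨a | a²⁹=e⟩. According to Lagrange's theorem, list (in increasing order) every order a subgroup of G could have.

|G| = 29 = 29. By Lagrange's theorem the order of any subgroup divides 29; the divisors of 29 are 1, 29.

Answer: 1, 29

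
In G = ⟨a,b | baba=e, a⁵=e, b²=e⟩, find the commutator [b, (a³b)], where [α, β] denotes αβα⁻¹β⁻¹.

[b, (a³b)] = b·(a³b)·b⁻¹·(a³b)⁻¹.
  b · (a³b) = a²
  (a²) · b = a²b
  (a²b) · (a³b) = a⁴

Answer: a⁴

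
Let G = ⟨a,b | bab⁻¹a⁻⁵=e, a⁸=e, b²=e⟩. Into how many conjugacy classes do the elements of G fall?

The conjugacy classes (representative and size) are:
  [e] (size 1), [a⁵] (size 2), [a²] (size 1), [a⁷] (size 2), [a⁴] (size 1), [a⁶] (size 1), [b] (size 2), [a⁵b] (size 2), [a²b] (size 2), [a³b] (size 2).
Class equation: 1 + 2 + 1 + 2 + 1 + 1 + 2 + 2 + 2 + 2 = 16 = |G|. So G has 10 conjugacy classes.

Answer: 10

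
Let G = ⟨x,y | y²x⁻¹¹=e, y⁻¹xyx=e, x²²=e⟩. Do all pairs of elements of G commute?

x·y = xy but y·x = x¹⁰y⁻¹, so x·y ≠ y·x and G is not abelian.

Answer: No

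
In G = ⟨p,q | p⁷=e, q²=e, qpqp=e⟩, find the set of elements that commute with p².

⟨p²⟩ ⊆ C_G(p²) since powers of p² commute with p²; so |C_G(p²)| ≥ |⟨p²⟩| = 7.
By orbit–stabilizer, |C_G(p²)| = |G| / |conj. class of p²| = 14 / 2 = 7.
The 7 elements commuting with p² are {e, p, p², p³, p⁴, p⁵, p⁶}.

Answer: {e, p, p², p³, p⁴, p⁵, p⁶}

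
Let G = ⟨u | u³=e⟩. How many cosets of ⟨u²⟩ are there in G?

First find ord(u²) by computing successive powers:
  (u²)¹ = u², (u²)² = u, (u²)³ = e.
So |⟨u²⟩| = ord(u²) = 3. With |G| = 3, by Lagrange [G : ⟨u²⟩] = 3/3 = 1.

Answer: 1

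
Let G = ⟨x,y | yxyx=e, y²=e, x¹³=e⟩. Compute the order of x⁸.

Compute successive powers until reaching e:
  (x⁸)¹ = x⁸, (x⁸)² = x³, (x⁸)³ = x¹¹, (x⁸)⁴ = x⁶, (x⁸)⁵ = x, (x⁸)⁶ = x⁹, (x⁸)⁷ = x⁴, (x⁸)⁸ = x¹², (x⁸)⁹ = x⁷, (x⁸)¹⁰ = x², (x⁸)¹¹ = x¹⁰, (x⁸)¹² = x⁵, (x⁸)¹³ = e.
The smallest positive k with (x⁸)ᵏ = e is 13.

Answer: 13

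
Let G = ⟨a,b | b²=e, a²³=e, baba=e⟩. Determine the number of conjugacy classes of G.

The conjugacy classes (representative and size) are:
  [e] (size 1), [a] (size 2), [a²¹] (size 2), [a²⁰] (size 2), [a⁴] (size 2), [a¹⁸] (size 2), [a⁶] (size 2), [a¹⁶] (size 2), [a⁸] (size 2), [a⁹] (size 2), [a¹⁰] (size 2), [a¹²] (size 2), [a¹⁸b] (size 23).
Class equation: 1 + 2 + 2 + 2 + 2 + 2 + 2 + 2 + 2 + 2 + 2 + 2 + 23 = 46 = |G|. So G has 13 conjugacy classes.

Answer: 13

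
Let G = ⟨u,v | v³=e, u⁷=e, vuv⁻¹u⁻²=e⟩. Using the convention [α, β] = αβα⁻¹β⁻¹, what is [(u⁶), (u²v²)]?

[(u⁶), (u²v²)] = (u⁶)·(u²v²)·(u⁶)⁻¹·(u²v²)⁻¹.
  (u⁶) · (u²v²) = uv²
  (uv²) · u = u⁵v²
  (u⁵v²) · (u³v) = u³

Answer: u³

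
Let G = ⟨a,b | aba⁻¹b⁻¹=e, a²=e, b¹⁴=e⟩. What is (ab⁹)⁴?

Compute successive powers of (ab⁹), reducing at each step:
  (ab⁹)²: (ab⁹) · a = b⁹;   (b⁹) · b⁹ = b⁴
  (ab⁹)³: (b⁴) · a = ab⁴;   (ab⁴) · b⁹ = ab¹³
  (ab⁹)⁴: (ab¹³) · a = b¹³;   (b¹³) · b⁹ = b⁸

Answer: b⁸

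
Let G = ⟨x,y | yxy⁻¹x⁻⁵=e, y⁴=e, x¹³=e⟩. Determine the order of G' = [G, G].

G' = [G, G] is generated by all commutators. The generator-pair commutators are: [x, y] = x⁹.
The subgroup they normally generate is {e, x, x², x³, x⁴, x⁵, x⁶, x⁷, x⁸, x⁹, x¹⁰, x¹¹, x¹²}, of order 13.
Check: |G/G'| = 52/13 = 4 is the order of the abelianisation.

Answer: 13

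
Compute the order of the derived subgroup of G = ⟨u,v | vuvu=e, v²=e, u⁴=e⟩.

G' = [G, G] is generated by all commutators. The generator-pair commutators are: [u, v] = u².
The subgroup they normally generate is {e, u²}, of order 2.
Check: |G/G'| = 8/2 = 4 is the order of the abelianisation.

Answer: 2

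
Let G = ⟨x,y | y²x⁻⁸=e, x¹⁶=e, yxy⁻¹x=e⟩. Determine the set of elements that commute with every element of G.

An element z ∈ Z(G) iff z commutes with every generator.
For example x⁸ is central: (x⁸)·x = x⁹ = x·(x⁸); (x⁸)·y = y⁻¹ = y·(x⁸).
Whereas x ∉ Z(G) since x·y = xy ≠ x⁷y⁻¹ = y·x.
Checking each of the 32 elements this way gives Z(G) = {e, x⁸}, of order 2.

Answer: {e, x⁸}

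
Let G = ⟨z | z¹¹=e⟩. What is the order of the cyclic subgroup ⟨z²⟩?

|⟨z²⟩| equals the order of z². Compute successive powers until reaching e:
  (z²)¹ = z², (z²)² = z⁴, (z²)³ = z⁶, (z²)⁴ = z⁸, (z²)⁵ = z¹⁰, (z²)⁶ = z, (z²)⁷ = z³, (z²)⁸ = z⁵, (z²)⁹ = z⁷, (z²)¹⁰ = z⁹, (z²)¹¹ = e.
The smallest positive k with (z²)ᵏ = e is 11, so |⟨z²⟩| = 11.

Answer: 11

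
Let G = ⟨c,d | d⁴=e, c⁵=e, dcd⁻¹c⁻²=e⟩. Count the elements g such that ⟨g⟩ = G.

⟨g⟩ = G would require ord(g) = |G| = 20, but the maximum element order in G is 5 < 20. So G is not cyclic and no single element generates it: the count is 0.

Answer: 0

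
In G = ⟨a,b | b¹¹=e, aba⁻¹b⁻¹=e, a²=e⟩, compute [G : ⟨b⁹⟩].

First find ord(b⁹) by computing successive powers:
  (b⁹)¹ = b⁹, (b⁹)² = b⁷, (b⁹)³ = b⁵, (b⁹)⁴ = b³, (b⁹)⁵ = b, (b⁹)⁶ = b¹⁰, (b⁹)⁷ = b⁸, (b⁹)⁸ = b⁶, (b⁹)⁹ = b⁴, (b⁹)¹⁰ = b², (b⁹)¹¹ = e.
So |⟨b⁹⟩| = ord(b⁹) = 11. With |G| = 22, by Lagrange [G : ⟨b⁹⟩] = 22/11 = 2.

Answer: 2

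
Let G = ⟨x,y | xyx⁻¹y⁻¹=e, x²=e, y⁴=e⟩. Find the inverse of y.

The order of y is 4 (smallest k with yᵏ = e), so y⁻¹ = y³ = y³.
Check: y · (y³) → y · y³ = e, giving e as required.

Answer: y³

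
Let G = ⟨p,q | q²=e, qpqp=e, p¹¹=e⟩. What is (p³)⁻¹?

The order of (p³) is 11 (smallest k with (p³)ᵏ = e), so (p³)⁻¹ = (p³)¹⁰ = p⁸.
Check: (p³) · (p⁸) → (p³) · p⁸ = e, giving e as required.

Answer: p⁸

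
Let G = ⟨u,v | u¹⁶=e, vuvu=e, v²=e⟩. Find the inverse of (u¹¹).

The order of (u¹¹) is 16 (smallest k with (u¹¹)ᵏ = e), so (u¹¹)⁻¹ = (u¹¹)¹⁵ = u⁵.
Check: (u¹¹) · (u⁵) → (u¹¹) · u⁵ = e, giving e as required.

Answer: u⁵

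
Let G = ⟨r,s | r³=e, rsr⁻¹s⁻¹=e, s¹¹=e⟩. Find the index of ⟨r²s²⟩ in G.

First find ord(r²s²) by computing successive powers:
  (r²s²)¹ = r²s², (r²s²)² = rs⁴, (r²s²)³ = s⁶, (r²s²)⁴ = r²s⁸, (r²s²)⁵ = rs¹⁰, (r²s²)⁶ = s, (r²s²)⁷ = r²s³, (r²s²)⁸ = rs⁵, (r²s²)⁹ = s⁷, (r²s²)¹⁰ = r²s⁹, (r²s²)¹¹ = r, (r²s²)¹² = s², (r²s²)¹³ = r²s⁴, (r²s²)¹⁴ = rs⁶, (r²s²)¹⁵ = s⁸, (r²s²)¹⁶ = r²s¹⁰, (r²s²)¹⁷ = rs, (r²s²)¹⁸ = s³, (r²s²)¹⁹ = r²s⁵, (r²s²)²⁰ = rs⁷, (r²s²)²¹ = s⁹, (r²s²)²² = r², (r²s²)²³ = rs², (r²s²)²⁴ = s⁴, (r²s²)²⁵ = r²s⁶, (r²s²)²⁶ = rs⁸, (r²s²)²⁷ = s¹⁰, (r²s²)²⁸ = r²s, (r²s²)²⁹ = rs³, (r²s²)³⁰ = s⁵, (r²s²)³¹ = r²s⁷, (r²s²)³² = rs⁹, (r²s²)³³ = e.
So |⟨r²s²⟩| = ord(r²s²) = 33. With |G| = 33, by Lagrange [G : ⟨r²s²⟩] = 33/33 = 1.

Answer: 1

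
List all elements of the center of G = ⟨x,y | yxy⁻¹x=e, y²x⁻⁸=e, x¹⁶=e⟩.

An element z ∈ Z(G) iff z commutes with every generator.
For example x⁸ is central: (x⁸)·x = x⁹ = x·(x⁸); (x⁸)·y = y⁻¹ = y·(x⁸).
Whereas x ∉ Z(G) since x·y = xy ≠ x⁷y⁻¹ = y·x.
Checking each of the 32 elements this way gives Z(G) = {e, x⁸}, of order 2.

Answer: {e, x⁸}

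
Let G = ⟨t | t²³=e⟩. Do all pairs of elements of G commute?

G has a single generator, so G is cyclic and hence abelian.

Answer: Yes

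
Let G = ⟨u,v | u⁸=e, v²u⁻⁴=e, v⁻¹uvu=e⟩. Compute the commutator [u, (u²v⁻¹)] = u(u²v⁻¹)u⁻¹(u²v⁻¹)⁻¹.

[u, (u²v⁻¹)] = u·(u²v⁻¹)·u⁻¹·(u²v⁻¹)⁻¹.
  u · (u²v⁻¹) = u³v⁻¹
  (u³v⁻¹) · (u⁷) = v
  v · (u²v) = u²

Answer: u²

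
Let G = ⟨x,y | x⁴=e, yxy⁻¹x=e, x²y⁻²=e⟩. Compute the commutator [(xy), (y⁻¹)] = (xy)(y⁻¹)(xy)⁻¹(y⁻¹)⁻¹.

[(xy), (y⁻¹)] = (xy)·(y⁻¹)·(xy)⁻¹·(y⁻¹)⁻¹.
  (xy) · (y⁻¹) = x
  x · (xy⁻¹) = y
  y · y = x²

Answer: x²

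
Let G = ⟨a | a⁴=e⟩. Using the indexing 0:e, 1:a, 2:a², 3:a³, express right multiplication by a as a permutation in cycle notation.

(0 1 2 3)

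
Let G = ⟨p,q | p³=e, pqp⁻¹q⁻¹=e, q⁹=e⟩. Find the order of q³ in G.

Compute successive powers until reaching e:
  (q³)¹ = q³, (q³)² = q⁶, (q³)³ = e.
The smallest positive k with (q³)ᵏ = e is 3.

Answer: 3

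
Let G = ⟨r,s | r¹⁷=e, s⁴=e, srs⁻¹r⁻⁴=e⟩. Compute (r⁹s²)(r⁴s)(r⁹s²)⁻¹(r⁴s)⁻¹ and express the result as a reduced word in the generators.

[(r⁹s²), (r⁴s)] = (r⁹s²)·(r⁴s)·(r⁹s²)⁻¹·(r⁴s)⁻¹.
  (r⁹s²) · (r⁴s) = r⁵s³
  (r⁵s³) · (r⁹s²) = r³s
  (r³s) · (r¹⁶s³) = r¹⁶

Answer: r¹⁶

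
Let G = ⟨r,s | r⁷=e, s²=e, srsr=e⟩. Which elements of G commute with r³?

⟨r³⟩ ⊆ C_G(r³) since powers of r³ commute with r³; so |C_G(r³)| ≥ |⟨r³⟩| = 7.
By orbit–stabilizer, |C_G(r³)| = |G| / |conj. class of r³| = 14 / 2 = 7.
The 7 elements commuting with r³ are {e, r, r², r³, r⁴, r⁵, r⁶}.

Answer: {e, r, r², r³, r⁴, r⁵, r⁶}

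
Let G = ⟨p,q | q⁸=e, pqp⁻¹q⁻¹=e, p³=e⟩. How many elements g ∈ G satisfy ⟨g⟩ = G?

G is cyclic of order 24. An element generates G iff its order is 24, and a cyclic group of order 24 has exactly φ(24) = 8 such elements.

Answer: 8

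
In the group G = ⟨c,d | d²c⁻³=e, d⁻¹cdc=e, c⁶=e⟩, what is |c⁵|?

Compute successive powers until reaching e:
  (c⁵)¹ = c⁵, (c⁵)² = c⁴, (c⁵)³ = c³, (c⁵)⁴ = c², (c⁵)⁵ = c, (c⁵)⁶ = e.
The smallest positive k with (c⁵)ᵏ = e is 6.

Answer: 6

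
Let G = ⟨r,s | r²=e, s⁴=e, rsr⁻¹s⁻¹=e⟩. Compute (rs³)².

Compute successive powers of (rs³), reducing at each step:
  (rs³)²: (rs³) · r = s³;   (s³) · s³ = s²

Answer: s²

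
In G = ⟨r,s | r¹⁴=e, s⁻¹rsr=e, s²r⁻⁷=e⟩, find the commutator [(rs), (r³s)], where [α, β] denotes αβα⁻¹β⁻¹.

[(rs), (r³s)] = (rs)·(r³s)·(rs)⁻¹·(r³s)⁻¹.
  (rs) · (r³s) = r⁵
  (r⁵) · (rs⁻¹) = r⁶s⁻¹
  (r⁶s⁻¹) · (r³s⁻¹) = r¹⁰

Answer: r¹⁰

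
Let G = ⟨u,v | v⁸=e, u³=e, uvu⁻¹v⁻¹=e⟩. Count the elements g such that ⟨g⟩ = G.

G is cyclic of order 24. An element generates G iff its order is 24, and a cyclic group of order 24 has exactly φ(24) = 8 such elements.

Answer: 8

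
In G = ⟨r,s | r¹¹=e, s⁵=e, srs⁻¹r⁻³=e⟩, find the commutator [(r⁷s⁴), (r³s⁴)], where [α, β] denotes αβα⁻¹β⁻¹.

[(r⁷s⁴), (r³s⁴)] = (r⁷s⁴)·(r³s⁴)·(r⁷s⁴)⁻¹·(r³s⁴)⁻¹.
  (r⁷s⁴) · (r³s⁴) = r⁸s³
  (r⁸s³) · (rs) = r²s⁴
  (r²s⁴) · (r²s) = r¹⁰

Answer: r¹⁰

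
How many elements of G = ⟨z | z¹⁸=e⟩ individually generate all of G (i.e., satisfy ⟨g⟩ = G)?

G is cyclic of order 18. An element generates G iff its order is 18, and a cyclic group of order 18 has exactly φ(18) = 6 such elements.

Answer: 6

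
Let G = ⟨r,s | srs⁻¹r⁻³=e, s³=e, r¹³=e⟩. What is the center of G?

An element z ∈ Z(G) iff z commutes with every generator.
For example e is central: e·r = r = r·e; e·s = s = s·e.
Whereas r ∉ Z(G) since r·s = rs ≠ r³s = s·r.
Checking each of the 39 elements this way gives Z(G) = {e}, of order 1.

Answer: {e}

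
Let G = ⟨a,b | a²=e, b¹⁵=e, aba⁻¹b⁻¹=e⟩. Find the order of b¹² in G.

Compute successive powers until reaching e:
  (b¹²)¹ = b¹², (b¹²)² = b⁹, (b¹²)³ = b⁶, (b¹²)⁴ = b³, (b¹²)⁵ = e.
The smallest positive k with (b¹²)ᵏ = e is 5.

Answer: 5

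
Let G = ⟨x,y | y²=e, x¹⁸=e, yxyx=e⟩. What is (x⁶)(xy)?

Compute (x⁶) · (xy) by multiplying left to right and reducing via the relations at each step:
  (x⁶) · x = x⁷
  (x⁷) · y = x⁷y

Answer: x⁷y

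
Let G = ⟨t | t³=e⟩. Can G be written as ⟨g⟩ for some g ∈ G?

|G| = 3. The element t has order 3 (its powers give 3 distinct elements), so ⟨t⟩ = G and G is cyclic.

Answer: Yes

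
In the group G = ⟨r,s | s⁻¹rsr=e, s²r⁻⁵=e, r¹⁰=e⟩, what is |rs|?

Compute successive powers until reaching e:
  (rs)¹ = rs, (rs)² = r⁵, (rs)³ = rs⁻¹, (rs)⁴ = e.
The smallest positive k with (rs)ᵏ = e is 4.

Answer: 4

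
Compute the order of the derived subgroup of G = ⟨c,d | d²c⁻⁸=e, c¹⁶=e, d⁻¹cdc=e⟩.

G' = [G, G] is generated by all commutators. The generator-pair commutators are: [c, d] = c².
The subgroup they normally generate is {e, c², c⁴, c⁶, c⁸, c¹⁰, c¹², c¹⁴}, of order 8.
Check: |G/G'| = 32/8 = 4 is the order of the abelianisation.

Answer: 8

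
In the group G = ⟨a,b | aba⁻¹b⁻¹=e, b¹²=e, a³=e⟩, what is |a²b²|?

Compute successive powers until reaching e:
  (a²b²)¹ = a²b², (a²b²)² = ab⁴, (a²b²)³ = b⁶, (a²b²)⁴ = a²b⁸, (a²b²)⁵ = ab¹⁰, (a²b²)⁶ = e.
The smallest positive k with (a²b²)ᵏ = e is 6.

Answer: 6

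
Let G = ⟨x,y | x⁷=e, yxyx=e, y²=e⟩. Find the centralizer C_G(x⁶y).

⟨x⁶y⟩ ⊆ C_G(x⁶y) since powers of x⁶y commute with x⁶y; so |C_G(x⁶y)| ≥ |⟨x⁶y⟩| = 2.
By orbit–stabilizer, |C_G(x⁶y)| = |G| / |conj. class of x⁶y| = 14 / 7 = 2.
The 2 elements commuting with x⁶y are {e, x⁶y}.

Answer: {e, x⁶y}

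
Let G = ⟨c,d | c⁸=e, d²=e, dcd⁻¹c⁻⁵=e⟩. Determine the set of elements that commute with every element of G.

An element z ∈ Z(G) iff z commutes with every generator.
For example c² is central: (c²)·c = c³ = c·(c²); (c²)·d = c²d = d·(c²).
Whereas c ∉ Z(G) since c·d = cd ≠ c⁵d = d·c.
Checking each of the 16 elements this way gives Z(G) = {e, c², c⁴, c⁶}, of order 4.

Answer: {e, c², c⁴, c⁶}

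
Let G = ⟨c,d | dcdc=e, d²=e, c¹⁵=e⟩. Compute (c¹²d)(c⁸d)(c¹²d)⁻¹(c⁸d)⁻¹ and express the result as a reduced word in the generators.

[(c¹²d), (c⁸d)] = (c¹²d)·(c⁸d)·(c¹²d)⁻¹·(c⁸d)⁻¹.
  (c¹²d) · (c⁸d) = c⁴
  (c⁴) · (c¹²d) = cd
  (cd) · (c⁸d) = c⁸

Answer: c⁸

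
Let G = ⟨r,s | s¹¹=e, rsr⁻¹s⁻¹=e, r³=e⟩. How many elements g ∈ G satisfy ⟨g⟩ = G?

G is cyclic of order 33. An element generates G iff its order is 33, and a cyclic group of order 33 has exactly φ(33) = 20 such elements.

Answer: 20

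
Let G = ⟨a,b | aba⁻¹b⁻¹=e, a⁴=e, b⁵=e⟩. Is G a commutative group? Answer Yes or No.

Each pair of generators commutes: a·b = ab = b·a. Since the generators pairwise commute, every element of G commutes with every other, so G is abelian.

Answer: Yes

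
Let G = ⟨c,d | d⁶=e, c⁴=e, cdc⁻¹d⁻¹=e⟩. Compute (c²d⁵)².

Compute successive powers of (c²d⁵), reducing at each step:
  (c²d⁵)²: (c²d⁵) · c² = d⁵;   (d⁵) · d⁵ = d⁴

Answer: d⁴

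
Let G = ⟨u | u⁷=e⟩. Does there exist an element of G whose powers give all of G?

|G| = 7. The element u has order 7 (its powers give 7 distinct elements), so ⟨u⟩ = G and G is cyclic.

Answer: Yes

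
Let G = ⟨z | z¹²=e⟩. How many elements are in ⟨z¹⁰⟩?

|⟨z¹⁰⟩| equals the order of z¹⁰. Compute successive powers until reaching e:
  (z¹⁰)¹ = z¹⁰, (z¹⁰)² = z⁸, (z¹⁰)³ = z⁶, (z¹⁰)⁴ = z⁴, (z¹⁰)⁵ = z², (z¹⁰)⁶ = e.
The smallest positive k with (z¹⁰)ᵏ = e is 6, so |⟨z¹⁰⟩| = 6.

Answer: 6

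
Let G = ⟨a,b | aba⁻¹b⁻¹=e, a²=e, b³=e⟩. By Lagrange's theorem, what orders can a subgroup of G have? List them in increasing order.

|G| = 6 = 2 · 3. By Lagrange's theorem the order of any subgroup divides 6; the divisors of 6 are 1, 2, 3, 6.

Answer: 1, 2, 3, 6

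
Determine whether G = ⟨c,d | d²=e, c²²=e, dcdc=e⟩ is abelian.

c·d = cd but d·c = c²¹d, so c·d ≠ d·c and G is not abelian.

Answer: No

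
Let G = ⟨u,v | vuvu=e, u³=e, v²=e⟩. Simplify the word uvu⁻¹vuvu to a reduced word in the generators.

Multiply left to right, reducing at each step:
  u · v = uv
  (uv) · u⁻¹ = u²v
  (u²v) · v = u²
  (u²) · u = e
  e · v = v
  v · u = u²v

Answer: u²v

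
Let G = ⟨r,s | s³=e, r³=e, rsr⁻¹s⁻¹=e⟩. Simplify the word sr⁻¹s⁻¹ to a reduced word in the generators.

Multiply left to right, reducing at each step:
  s · r⁻¹ = r²s
  (r²s) · s⁻¹ = r²

Answer: r²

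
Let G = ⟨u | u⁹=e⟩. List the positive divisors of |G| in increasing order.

|G| = 9 = 3². By Lagrange's theorem the order of any subgroup divides 9; the divisors of 9 are 1, 3, 9.

Answer: 1, 3, 9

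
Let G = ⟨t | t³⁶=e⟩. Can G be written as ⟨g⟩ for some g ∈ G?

|G| = 36. The element t has order 36 (its powers give 36 distinct elements), so ⟨t⟩ = G and G is cyclic.

Answer: Yes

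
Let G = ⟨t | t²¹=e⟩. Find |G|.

G is generated by a single element, so G is cyclic. The relator gives t²¹ = e and no smaller power is forced to be e, so the 21 powers {e, t, t², t³, t⁴, t⁵, t⁶, t⁷, t⁸, t⁹, t²⁰, t¹², t¹³, t¹¹, t¹⁰, t¹⁴, t¹⁵, t¹⁶, t¹⁷, t¹⁸, t¹⁹} are distinct. Hence |G| = 21.

Answer: 21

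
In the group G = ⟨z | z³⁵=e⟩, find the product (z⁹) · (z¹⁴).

Compute (z⁹) · (z¹⁴) by multiplying left to right and reducing via the relations at each step:
  (z⁹) · z¹⁴ = z²³

Answer: z²³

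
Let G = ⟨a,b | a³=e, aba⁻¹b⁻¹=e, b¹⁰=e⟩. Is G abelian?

Each pair of generators commutes: a·b = ab = b·a. Since the generators pairwise commute, every element of G commutes with every other, so G is abelian.

Answer: Yes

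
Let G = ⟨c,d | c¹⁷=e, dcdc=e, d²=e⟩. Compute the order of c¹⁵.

Compute successive powers until reaching e:
  (c¹⁵)¹ = c¹⁵, (c¹⁵)² = c¹³, (c¹⁵)³ = c¹¹, (c¹⁵)⁴ = c⁹, (c¹⁵)⁵ = c⁷, (c¹⁵)⁶ = c⁵, (c¹⁵)⁷ = c³, (c¹⁵)⁸ = c, (c¹⁵)⁹ = c¹⁶, (c¹⁵)¹⁰ = c¹⁴, (c¹⁵)¹¹ = c¹², (c¹⁵)¹² = c¹⁰, (c¹⁵)¹³ = c⁸, (c¹⁵)¹⁴ = c⁶, (c¹⁵)¹⁵ = c⁴, (c¹⁵)¹⁶ = c², (c¹⁵)¹⁷ = e.
The smallest positive k with (c¹⁵)ᵏ = e is 17.

Answer: 17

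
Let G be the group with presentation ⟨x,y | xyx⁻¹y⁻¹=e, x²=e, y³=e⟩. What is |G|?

Enumerate words in the generators, reducing via the relations: the distinct elements are
  {e, x, y, xy, y², xy²}.
No further products give new elements, so |G| = 6.

Answer: 6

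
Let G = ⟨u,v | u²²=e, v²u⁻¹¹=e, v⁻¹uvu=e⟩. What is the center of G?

An element z ∈ Z(G) iff z commutes with every generator.
For example u¹¹ is central: (u¹¹)·u = u¹² = u·(u¹¹); (u¹¹)·v = v⁻¹ = v·(u¹¹).
Whereas u ∉ Z(G) since u·v = uv ≠ u¹⁰v⁻¹ = v·u.
Checking each of the 44 elements this way gives Z(G) = {e, u¹¹}, of order 2.

Answer: {e, u¹¹}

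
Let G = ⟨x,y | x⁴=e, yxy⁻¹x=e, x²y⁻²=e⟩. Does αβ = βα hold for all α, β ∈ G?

x·y = xy but y·x = xy⁻¹, so x·y ≠ y·x and G is not abelian.

Answer: No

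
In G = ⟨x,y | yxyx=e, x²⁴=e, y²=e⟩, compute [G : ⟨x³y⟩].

First find ord(x³y) by computing successive powers:
  (x³y)¹ = x³y, (x³y)² = e.
So |⟨x³y⟩| = ord(x³y) = 2. With |G| = 48, by Lagrange [G : ⟨x³y⟩] = 48/2 = 24.

Answer: 24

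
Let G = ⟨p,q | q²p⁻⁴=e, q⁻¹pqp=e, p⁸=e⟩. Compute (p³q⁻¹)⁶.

Compute successive powers of (p³q⁻¹), reducing at each step:
  (p³q⁻¹)²: (p³q⁻¹) · p³ = q⁻¹;   (q⁻¹) · q⁻¹ = p⁴
  (p³q⁻¹)³: (p⁴) · p³ = p⁷;   (p⁷) · q⁻¹ = p³q
  (p³q⁻¹)⁴: (p³q) · p³ = q;   q · q⁻¹ = e
  (p³q⁻¹)⁵: e · p³ = p³;   (p³) · q⁻¹ = p³q⁻¹
  (p³q⁻¹)⁶: (p³q⁻¹) · p³ = q⁻¹;   (q⁻¹) · q⁻¹ = p⁴

Answer: p⁴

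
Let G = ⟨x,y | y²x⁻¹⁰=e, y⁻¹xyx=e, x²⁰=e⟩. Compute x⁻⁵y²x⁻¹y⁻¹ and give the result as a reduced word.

Multiply left to right, reducing at each step:
  (x¹⁵) · y² = x⁵
  (x⁵) · x⁻¹ = x⁴
  (x⁴) · y⁻¹ = x⁴y⁻¹

Answer: x⁴y⁻¹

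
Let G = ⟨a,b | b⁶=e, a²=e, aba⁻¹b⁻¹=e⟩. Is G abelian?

Each pair of generators commutes: a·b = ab = b·a. Since the generators pairwise commute, every element of G commutes with every other, so G is abelian.

Answer: Yes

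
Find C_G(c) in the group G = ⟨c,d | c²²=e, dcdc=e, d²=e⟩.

⟨c⟩ ⊆ C_G(c) since powers of c commute with c; so |C_G(c)| ≥ |⟨c⟩| = 22.
By orbit–stabilizer, |C_G(c)| = |G| / |conj. class of c| = 44 / 2 = 22.
The 22 elements commuting with c are {e, c, c², c³, c⁴, c⁵, c⁶, c⁷, c⁸, c⁹, c¹⁰, c¹¹, c¹², c¹³, c¹⁴, c¹⁵, c¹⁶, c¹⁷, c¹⁸, c¹⁹, c²⁰, c²¹}.

Answer: {e, c, c², c³, c⁴, c⁵, c⁶, c⁷, c⁸, c⁹, c¹⁰, c¹¹, c¹², c¹³, c¹⁴, c¹⁵, c¹⁶, c¹⁷, c¹⁸, c¹⁹, c²⁰, c²¹}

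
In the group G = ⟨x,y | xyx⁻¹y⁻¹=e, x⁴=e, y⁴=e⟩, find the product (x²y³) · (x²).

Compute (x²y³) · (x²) by multiplying left to right and reducing via the relations at each step:
  (x²y³) · x² = y³

Answer: y³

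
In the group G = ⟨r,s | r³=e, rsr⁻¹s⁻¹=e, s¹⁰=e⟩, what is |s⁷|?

Compute successive powers until reaching e:
  (s⁷)¹ = s⁷, (s⁷)² = s⁴, (s⁷)³ = s, (s⁷)⁴ = s⁸, (s⁷)⁵ = s⁵, (s⁷)⁶ = s², (s⁷)⁷ = s⁹, (s⁷)⁸ = s⁶, (s⁷)⁹ = s³, (s⁷)¹⁰ = e.
The smallest positive k with (s⁷)ᵏ = e is 10.

Answer: 10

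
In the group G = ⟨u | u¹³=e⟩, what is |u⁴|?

Compute successive powers until reaching e:
  (u⁴)¹ = u⁴, (u⁴)² = u⁸, (u⁴)³ = u¹², (u⁴)⁴ = u³, (u⁴)⁵ = u⁷, (u⁴)⁶ = u¹¹, (u⁴)⁷ = u², (u⁴)⁸ = u⁶, (u⁴)⁹ = u¹⁰, (u⁴)¹⁰ = u, (u⁴)¹¹ = u⁵, (u⁴)¹² = u⁹, (u⁴)¹³ = e.
The smallest positive k with (u⁴)ᵏ = e is 13.

Answer: 13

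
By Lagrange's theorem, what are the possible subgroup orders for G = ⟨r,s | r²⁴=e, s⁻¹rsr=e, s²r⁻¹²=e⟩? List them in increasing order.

|G| = 48 = 2⁴ · 3. By Lagrange's theorem the order of any subgroup divides 48; the divisors of 48 are 1, 2, 3, 4, 6, 8, 12, 16, 24, 48.

Answer: 1, 2, 3, 4, 6, 8, 12, 16, 24, 48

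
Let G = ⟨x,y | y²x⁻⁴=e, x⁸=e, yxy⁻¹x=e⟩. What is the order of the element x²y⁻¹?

Compute successive powers until reaching e:
  (x²y⁻¹)¹ = x²y⁻¹, (x²y⁻¹)² = x⁴, (x²y⁻¹)³ = x²y, (x²y⁻¹)⁴ = e.
The smallest positive k with (x²y⁻¹)ᵏ = e is 4.

Answer: 4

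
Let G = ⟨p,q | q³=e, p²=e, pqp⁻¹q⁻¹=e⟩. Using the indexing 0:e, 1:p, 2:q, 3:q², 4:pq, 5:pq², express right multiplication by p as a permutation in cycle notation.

(0 1)(2 4)(3 5)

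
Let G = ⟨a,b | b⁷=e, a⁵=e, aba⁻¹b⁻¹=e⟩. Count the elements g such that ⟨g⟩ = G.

G is cyclic of order 35. An element generates G iff its order is 35, and a cyclic group of order 35 has exactly φ(35) = 24 such elements.

Answer: 24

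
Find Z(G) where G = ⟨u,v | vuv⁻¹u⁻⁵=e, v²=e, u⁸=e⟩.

An element z ∈ Z(G) iff z commutes with every generator.
For example u² is central: (u²)·u = u³ = u·(u²); (u²)·v = u²v = v·(u²).
Whereas u ∉ Z(G) since u·v = uv ≠ u⁵v = v·u.
Checking each of the 16 elements this way gives Z(G) = {e, u², u⁴, u⁶}, of order 4.

Answer: {e, u², u⁴, u⁶}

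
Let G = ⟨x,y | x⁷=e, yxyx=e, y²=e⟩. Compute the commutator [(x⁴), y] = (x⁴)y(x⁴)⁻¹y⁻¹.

[(x⁴), y] = (x⁴)·y·(x⁴)⁻¹·y⁻¹.
  (x⁴) · y = x⁴y
  (x⁴y) · (x³) = xy
  (xy) · y = x

Answer: x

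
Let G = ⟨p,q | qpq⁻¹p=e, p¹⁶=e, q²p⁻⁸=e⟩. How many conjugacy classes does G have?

The conjugacy classes (representative and size) are:
  [e] (size 1), [p] (size 2), [p¹⁴] (size 2), [p¹³] (size 2), [p¹²] (size 2), [p⁵] (size 2), [p¹⁰] (size 2), [p⁷] (size 2), [p⁸] (size 1), [q⁻¹] (size 8), [p⁷q⁻¹] (size 8).
Class equation: 1 + 2 + 2 + 2 + 2 + 2 + 2 + 2 + 1 + 8 + 8 = 32 = |G|. So G has 11 conjugacy classes.

Answer: 11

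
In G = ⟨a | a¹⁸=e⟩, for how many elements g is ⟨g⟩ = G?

G is cyclic of order 18. An element generates G iff its order is 18, and a cyclic group of order 18 has exactly φ(18) = 6 such elements.

Answer: 6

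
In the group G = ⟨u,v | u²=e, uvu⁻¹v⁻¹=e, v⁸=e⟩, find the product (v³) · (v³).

Compute (v³) · (v³) by multiplying left to right and reducing via the relations at each step:
  (v³) · v³ = v⁶

Answer: v⁶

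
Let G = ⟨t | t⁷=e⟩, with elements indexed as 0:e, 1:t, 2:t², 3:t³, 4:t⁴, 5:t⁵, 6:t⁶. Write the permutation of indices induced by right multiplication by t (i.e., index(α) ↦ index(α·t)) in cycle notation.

(0 1 2 3 4 5 6)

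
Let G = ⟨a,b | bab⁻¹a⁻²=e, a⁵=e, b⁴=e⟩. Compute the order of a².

Compute successive powers until reaching e:
  (a²)¹ = a², (a²)² = a⁴, (a²)³ = a, (a²)⁴ = a³, (a²)⁵ = e.
The smallest positive k with (a²)ᵏ = e is 5.

Answer: 5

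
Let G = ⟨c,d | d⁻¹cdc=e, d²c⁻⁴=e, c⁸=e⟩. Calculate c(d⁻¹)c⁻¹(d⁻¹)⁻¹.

[c, (d⁻¹)] = c·(d⁻¹)·c⁻¹·(d⁻¹)⁻¹.
  c · (d⁻¹) = cd⁻¹
  (cd⁻¹) · (c⁷) = c²d⁻¹
  (c²d⁻¹) · d = c²

Answer: c²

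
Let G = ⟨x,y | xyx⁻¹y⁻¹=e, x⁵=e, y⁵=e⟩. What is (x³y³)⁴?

Compute successive powers of (x³y³), reducing at each step:
  (x³y³)²: (x³y³) · x³ = xy³;   (xy³) · y³ = xy
  (x³y³)³: (xy) · x³ = x⁴y;   (x⁴y) · y³ = x⁴y⁴
  (x³y³)⁴: (x⁴y⁴) · x³ = x²y⁴;   (x²y⁴) · y³ = x²y²

Answer: x²y²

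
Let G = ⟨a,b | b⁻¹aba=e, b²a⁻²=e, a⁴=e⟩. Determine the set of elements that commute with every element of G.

An element z ∈ Z(G) iff z commutes with every generator.
For example a² is central: (a²)·a = a³ = a·(a²); (a²)·b = b⁻¹ = b·(a²).
Whereas a ∉ Z(G) since a·b = ab ≠ ab⁻¹ = b·a.
Checking each of the 8 elements this way gives Z(G) = {e, a²}, of order 2.

Answer: {e, a²}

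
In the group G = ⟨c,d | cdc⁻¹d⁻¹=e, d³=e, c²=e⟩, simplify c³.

Compute successive powers of c, reducing at each step:
  c²: c · c = e
  c³: e · c = c

Answer: c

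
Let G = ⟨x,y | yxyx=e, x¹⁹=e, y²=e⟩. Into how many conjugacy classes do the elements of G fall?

The conjugacy classes (representative and size) are:
  [e] (size 1), [x¹⁸] (size 2), [x²] (size 2), [x¹⁶] (size 2), [x⁴] (size 2), [x¹⁴] (size 2), [x¹³] (size 2), [x¹²] (size 2), [x⁸] (size 2), [x⁹] (size 2), [y] (size 19).
Class equation: 1 + 2 + 2 + 2 + 2 + 2 + 2 + 2 + 2 + 2 + 19 = 38 = |G|. So G has 11 conjugacy classes.

Answer: 11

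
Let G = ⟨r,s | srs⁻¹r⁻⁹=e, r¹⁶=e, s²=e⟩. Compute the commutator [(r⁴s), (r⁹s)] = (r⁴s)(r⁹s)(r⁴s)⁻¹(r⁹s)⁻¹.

[(r⁴s), (r⁹s)] = (r⁴s)·(r⁹s)·(r⁴s)⁻¹·(r⁹s)⁻¹.
  (r⁴s) · (r⁹s) = r⁵
  (r⁵) · (r¹²s) = rs
  (rs) · (r¹⁵s) = r⁸

Answer: r⁸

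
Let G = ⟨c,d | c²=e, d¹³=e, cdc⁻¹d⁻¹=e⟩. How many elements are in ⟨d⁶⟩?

|⟨d⁶⟩| equals the order of d⁶. Compute successive powers until reaching e:
  (d⁶)¹ = d⁶, (d⁶)² = d¹², (d⁶)³ = d⁵, (d⁶)⁴ = d¹¹, (d⁶)⁵ = d⁴, (d⁶)⁶ = d¹⁰, (d⁶)⁷ = d³, (d⁶)⁸ = d⁹, (d⁶)⁹ = d², (d⁶)¹⁰ = d⁸, (d⁶)¹¹ = d, (d⁶)¹² = d⁷, (d⁶)¹³ = e.
The smallest positive k with (d⁶)ᵏ = e is 13, so |⟨d⁶⟩| = 13.

Answer: 13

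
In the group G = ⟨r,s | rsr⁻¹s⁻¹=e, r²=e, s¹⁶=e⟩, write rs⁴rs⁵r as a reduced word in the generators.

Multiply left to right, reducing at each step:
  r · s⁴ = rs⁴
  (rs⁴) · r = s⁴
  (s⁴) · s⁵ = s⁹
  (s⁹) · r = rs⁹

Answer: rs⁹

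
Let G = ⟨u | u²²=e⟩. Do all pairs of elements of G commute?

G has a single generator, so G is cyclic and hence abelian.

Answer: Yes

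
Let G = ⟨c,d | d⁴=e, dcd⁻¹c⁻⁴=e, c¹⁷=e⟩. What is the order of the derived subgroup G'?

G' = [G, G] is generated by all commutators. The generator-pair commutators are: [c, d] = c¹⁴.
The subgroup they normally generate is {e, c, c², c³, c⁴, c⁵, c⁶, c⁷, c⁸, c⁹, c¹⁰, c¹¹, c¹², c¹³, c¹⁴, c¹⁵, c¹⁶}, of order 17.
Check: |G/G'| = 68/17 = 4 is the order of the abelianisation.

Answer: 17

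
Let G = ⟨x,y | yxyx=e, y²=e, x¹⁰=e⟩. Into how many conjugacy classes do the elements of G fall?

The conjugacy classes (representative and size) are:
  [e] (size 1), [x] (size 2), [x²] (size 2), [x³] (size 2), [x⁴] (size 2), [x⁵] (size 1), [x²y] (size 5), [x³y] (size 5).
Class equation: 1 + 2 + 2 + 2 + 2 + 1 + 5 + 5 = 20 = |G|. So G has 8 conjugacy classes.

Answer: 8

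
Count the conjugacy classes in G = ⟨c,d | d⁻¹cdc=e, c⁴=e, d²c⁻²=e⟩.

The conjugacy classes (representative and size) are:
  [e] (size 1), [c³] (size 2), [c²] (size 1), [d⁻¹] (size 2), [cd⁻¹] (size 2).
Class equation: 1 + 2 + 1 + 2 + 2 = 8 = |G|. So G has 5 conjugacy classes.

Answer: 5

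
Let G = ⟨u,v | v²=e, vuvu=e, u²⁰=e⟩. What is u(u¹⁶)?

Compute u · (u¹⁶) by multiplying left to right and reducing via the relations at each step:
  u · u¹⁶ = u¹⁷

Answer: u¹⁷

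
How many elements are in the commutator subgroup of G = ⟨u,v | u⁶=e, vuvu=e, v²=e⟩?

G' = [G, G] is generated by all commutators. The generator-pair commutators are: [u, v] = u².
The subgroup they normally generate is {e, u², u⁴}, of order 3.
Check: |G/G'| = 12/3 = 4 is the order of the abelianisation.

Answer: 3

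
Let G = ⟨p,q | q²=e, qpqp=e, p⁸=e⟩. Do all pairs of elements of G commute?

p·q = pq but q·p = p⁷q, so p·q ≠ q·p and G is not abelian.

Answer: No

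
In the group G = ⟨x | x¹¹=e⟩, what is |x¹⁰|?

Compute successive powers until reaching e:
  (x¹⁰)¹ = x¹⁰, (x¹⁰)² = x⁹, (x¹⁰)³ = x⁸, (x¹⁰)⁴ = x⁷, (x¹⁰)⁵ = x⁶, (x¹⁰)⁶ = x⁵, (x¹⁰)⁷ = x⁴, (x¹⁰)⁸ = x³, (x¹⁰)⁹ = x², (x¹⁰)¹⁰ = x, (x¹⁰)¹¹ = e.
The smallest positive k with (x¹⁰)ᵏ = e is 11.

Answer: 11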